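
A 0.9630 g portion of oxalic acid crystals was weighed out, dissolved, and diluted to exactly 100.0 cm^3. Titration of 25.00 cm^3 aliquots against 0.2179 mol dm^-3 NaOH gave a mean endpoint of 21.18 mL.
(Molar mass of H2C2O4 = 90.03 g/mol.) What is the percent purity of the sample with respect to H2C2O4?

H2C2O4 + 2 NaOH → Na2C2O4 + 2 H2O
n(NaOH) per titration = 0.02118 × 0.2179 = 4.615 × 10^-3 mol
From the 1:2 ratio, n(H2C2O4) in each aliquot = 1/2 × 4.615 × 10^-3 = 2.308 × 10^-3 mol
n(H2C2O4) in the whole flask = 2.308 × 10^-3 × 100.0/25.00 = 9.230 × 10^-3 mol
mass of H2C2O4 = 9.230 × 10^-3 × 90.03 = 0.8310 g
% H2C2O4 = 0.8310 / 0.9630 × 100 = 86.29 %

86.29 %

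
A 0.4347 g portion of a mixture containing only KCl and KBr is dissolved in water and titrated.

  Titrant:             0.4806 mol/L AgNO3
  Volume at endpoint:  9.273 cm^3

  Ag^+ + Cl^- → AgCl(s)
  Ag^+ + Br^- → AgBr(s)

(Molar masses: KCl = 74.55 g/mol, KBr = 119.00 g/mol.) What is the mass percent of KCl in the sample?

36.90 %

n(AgNO3) = 0.009273 × 0.4806 = 4.457 × 10^-3 mol
Let x = n(KCl), y = n(KBr).
Titrant: 1x + 1y = 4.457 × 10^-3;  mass: 74.55x + 119.00y = 0.4347
Solving, x = 2.152 × 10^-3 mol, y = 2.305 × 10^-3 mol
mass of KCl = 2.152 × 10^-3 × 74.55 = 0.1604 g
% KCl = 0.1604 / 0.4347 × 100 = 36.90 %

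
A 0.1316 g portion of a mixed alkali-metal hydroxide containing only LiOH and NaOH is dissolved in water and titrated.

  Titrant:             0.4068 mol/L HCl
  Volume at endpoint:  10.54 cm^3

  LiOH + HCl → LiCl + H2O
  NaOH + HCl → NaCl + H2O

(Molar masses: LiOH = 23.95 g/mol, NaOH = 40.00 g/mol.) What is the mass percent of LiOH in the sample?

45.25 %

n(HCl) = 0.01054 × 0.4068 = 4.288 × 10^-3 mol
Let x = n(LiOH), y = n(NaOH).
Titrant: 1x + 1y = 4.288 × 10^-3;  mass: 23.95x + 40.00y = 0.1316
Solving, x = 2.486 × 10^-3 mol, y = 1.801 × 10^-3 mol
mass of LiOH = 2.486 × 10^-3 × 23.95 = 0.05955 g
% LiOH = 0.05955 / 0.1316 × 100 = 45.25 %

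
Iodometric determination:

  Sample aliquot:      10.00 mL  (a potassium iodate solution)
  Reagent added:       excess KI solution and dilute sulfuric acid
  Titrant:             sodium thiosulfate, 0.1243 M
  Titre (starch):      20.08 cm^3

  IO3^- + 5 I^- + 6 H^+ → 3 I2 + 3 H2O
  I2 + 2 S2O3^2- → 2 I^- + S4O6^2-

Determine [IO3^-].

n(S2O3^2-) = 0.02008 × 0.1243 = 2.496 × 10^-3 mol
n(I2) = n(S2O3^2-)/2 = 1.248 × 10^-3 mol
From the 1:3 ratio, n(IO3^-) in the aliquot = 1/3 × 1.248 × 10^-3 = 4.160 × 10^-4 mol
[IO3^-] = 4.160 × 10^-4 / 0.01000 = 0.04160 mol/L

0.04160 M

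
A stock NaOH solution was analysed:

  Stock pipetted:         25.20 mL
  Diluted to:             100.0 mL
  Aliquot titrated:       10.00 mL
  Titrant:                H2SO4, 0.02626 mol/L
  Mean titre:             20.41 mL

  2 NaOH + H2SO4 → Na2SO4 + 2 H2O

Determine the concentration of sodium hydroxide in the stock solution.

0.4254 mol/L

n(H2SO4) = 0.02041 × 0.02626 = 5.360 × 10^-4 mol
From the 2:1 ratio, n(NaOH) in the aliquot = 2/1 × 5.360 × 10^-4 = 1.072 × 10^-3 mol
[NaOH]_dilute = 1.072 × 10^-3 / 0.01000 = 0.1072 mol/L
Dilution factor = 100.0 / 25.20 = 3.968
[NaOH]_stock = 0.1072 × 3.968 = 0.4254 mol/L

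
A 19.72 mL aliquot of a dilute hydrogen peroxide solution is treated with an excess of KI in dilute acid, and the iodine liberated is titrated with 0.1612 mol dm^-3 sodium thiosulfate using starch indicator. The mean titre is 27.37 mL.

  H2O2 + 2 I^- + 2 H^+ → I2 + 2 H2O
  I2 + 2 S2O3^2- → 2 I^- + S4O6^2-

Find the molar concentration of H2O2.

0.1119 mol/L

n(S2O3^2-) = 0.02737 × 0.1612 = 4.412 × 10^-3 mol
n(I2) = n(S2O3^2-)/2 = 2.206 × 10^-3 mol
n(H2O2) in the aliquot = 2.206 × 10^-3 mol (1:1 ratio)
[H2O2] = 2.206 × 10^-3 / 0.01972 = 0.1119 mol/L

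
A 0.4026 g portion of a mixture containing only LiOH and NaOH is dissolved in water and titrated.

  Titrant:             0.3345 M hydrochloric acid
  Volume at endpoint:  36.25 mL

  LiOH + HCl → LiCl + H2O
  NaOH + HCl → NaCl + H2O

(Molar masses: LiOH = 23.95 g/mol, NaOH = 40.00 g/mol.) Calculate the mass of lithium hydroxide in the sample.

0.1230 g

n(HCl) = 0.03625 × 0.3345 = 0.01213 mol
Let x = n(LiOH), y = n(NaOH).
Titrant: 1x + 1y = 0.01213;  mass: 23.95x + 40.00y = 0.4026
Solving, x = 5.136 × 10^-3 mol, y = 6.990 × 10^-3 mol
mass of LiOH = 5.136 × 10^-3 × 23.95 = 0.1230 g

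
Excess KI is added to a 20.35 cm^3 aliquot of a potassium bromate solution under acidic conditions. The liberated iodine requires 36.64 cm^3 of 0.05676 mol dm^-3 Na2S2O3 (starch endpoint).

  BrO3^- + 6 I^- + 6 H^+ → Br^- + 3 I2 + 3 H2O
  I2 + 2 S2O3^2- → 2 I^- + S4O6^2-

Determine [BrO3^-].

n(S2O3^2-) = 0.03664 × 0.05676 = 2.080 × 10^-3 mol
n(I2) = n(S2O3^2-)/2 = 1.040 × 10^-3 mol
From the 1:3 ratio, n(BrO3^-) in the aliquot = 1/3 × 1.040 × 10^-3 = 3.466 × 10^-4 mol
[BrO3^-] = 3.466 × 10^-4 / 0.02035 = 0.01703 mol/L

0.01703 mol/L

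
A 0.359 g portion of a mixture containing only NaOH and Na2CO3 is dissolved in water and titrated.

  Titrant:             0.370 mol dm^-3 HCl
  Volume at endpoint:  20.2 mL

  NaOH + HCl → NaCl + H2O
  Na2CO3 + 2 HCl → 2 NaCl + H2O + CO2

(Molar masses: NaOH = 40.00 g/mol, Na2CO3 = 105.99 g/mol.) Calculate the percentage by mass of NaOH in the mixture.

31.8 %

n(HCl) = 0.0202 × 0.370 = 7.47 × 10^-3 mol
Let x = n(NaOH), y = n(Na2CO3).
Titrant: 1x + 2y = 7.47 × 10^-3;  mass: 40.00x + 105.99y = 0.359
Solving, x = 2.85 × 10^-3 mol, y = 2.31 × 10^-3 mol
mass of NaOH = 2.85 × 10^-3 × 40.00 = 0.114 g
% NaOH = 0.114 / 0.359 × 100 = 31.8 %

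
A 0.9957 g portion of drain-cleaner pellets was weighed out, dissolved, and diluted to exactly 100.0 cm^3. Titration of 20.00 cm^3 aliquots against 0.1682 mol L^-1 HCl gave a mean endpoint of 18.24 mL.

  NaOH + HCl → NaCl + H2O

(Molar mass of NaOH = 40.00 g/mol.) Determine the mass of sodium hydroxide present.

n(HCl) per titration = 0.01824 × 0.1682 = 3.068 × 10^-3 mol
n(NaOH) in each aliquot = 3.068 × 10^-3 mol (1:1 ratio)
n(NaOH) in the whole flask = 3.068 × 10^-3 × 100.0/20.00 = 0.01534 mol
mass of NaOH = 0.01534 × 40.00 = 0.6136 g

0.6136 g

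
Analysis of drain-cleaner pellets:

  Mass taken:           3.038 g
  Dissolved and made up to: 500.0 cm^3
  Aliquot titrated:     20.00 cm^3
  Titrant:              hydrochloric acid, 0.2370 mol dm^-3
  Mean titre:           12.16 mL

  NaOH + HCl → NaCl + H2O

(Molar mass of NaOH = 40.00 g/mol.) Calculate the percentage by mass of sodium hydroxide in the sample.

94.86 %

n(HCl) per titration = 0.01216 × 0.2370 = 2.882 × 10^-3 mol
n(NaOH) in each aliquot = 2.882 × 10^-3 mol (1:1 ratio)
n(NaOH) in the whole flask = 2.882 × 10^-3 × 500.0/20.00 = 0.07205 mol
mass of NaOH = 0.07205 × 40.00 = 2.882 g
% NaOH = 2.882 / 3.038 × 100 = 94.86 %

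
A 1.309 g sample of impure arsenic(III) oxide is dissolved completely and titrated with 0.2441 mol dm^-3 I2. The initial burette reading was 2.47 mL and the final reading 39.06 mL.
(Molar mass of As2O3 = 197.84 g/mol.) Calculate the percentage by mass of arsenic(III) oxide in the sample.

67.50 %

As2O3 + 2 I2 + 2 H2O → As2O5 + 4 HI
n(I2) = 0.03659 L × 0.2441 mol/L = 8.932 × 10^-3 mol
From the 1:2 ratio, n(As2O3) = 1/2 × 8.932 × 10^-3 = 4.466 × 10^-3 mol
mass of As2O3 = 4.466 × 10^-3 × 197.84 g/mol = 0.8835 g
% As2O3 = 0.8835 / 1.309 × 100 = 67.50 %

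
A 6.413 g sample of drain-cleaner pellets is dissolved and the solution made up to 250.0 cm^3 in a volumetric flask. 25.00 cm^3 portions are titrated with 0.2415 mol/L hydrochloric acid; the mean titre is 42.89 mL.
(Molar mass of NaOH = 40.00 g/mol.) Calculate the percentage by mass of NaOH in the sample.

64.61 %

NaOH + HCl → NaCl + H2O
n(HCl) per titration = 0.04289 × 0.2415 = 0.01036 mol
n(NaOH) in each aliquot = 0.01036 mol (1:1 ratio)
n(NaOH) in the whole flask = 0.01036 × 250.0/25.00 = 0.1036 mol
mass of NaOH = 0.1036 × 40.00 = 4.143 g
% NaOH = 4.143 / 6.413 × 100 = 64.61 %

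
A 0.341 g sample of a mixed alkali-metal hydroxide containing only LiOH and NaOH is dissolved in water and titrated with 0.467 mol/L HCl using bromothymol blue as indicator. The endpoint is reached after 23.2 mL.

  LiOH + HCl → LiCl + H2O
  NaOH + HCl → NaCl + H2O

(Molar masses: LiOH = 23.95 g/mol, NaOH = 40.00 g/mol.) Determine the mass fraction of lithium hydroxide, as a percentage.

n(HCl) = 0.0232 × 0.467 = 0.0108 mol
Let x = n(LiOH), y = n(NaOH).
Titrant: 1x + 1y = 0.0108;  mass: 23.95x + 40.00y = 0.341
Solving, x = 5.76 × 10^-3 mol, y = 5.08 × 10^-3 mol
mass of LiOH = 5.76 × 10^-3 × 23.95 = 0.138 g
% LiOH = 0.138 / 0.341 × 100 = 40.4 %

40.4 %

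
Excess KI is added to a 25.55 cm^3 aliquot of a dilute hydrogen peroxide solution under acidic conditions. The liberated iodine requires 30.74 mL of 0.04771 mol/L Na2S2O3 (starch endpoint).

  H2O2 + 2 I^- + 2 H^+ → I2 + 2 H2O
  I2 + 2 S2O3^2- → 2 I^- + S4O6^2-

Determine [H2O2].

n(S2O3^2-) = 0.03074 × 0.04771 = 1.467 × 10^-3 mol
n(I2) = n(S2O3^2-)/2 = 7.333 × 10^-4 mol
n(H2O2) in the aliquot = 7.333 × 10^-4 mol (1:1 ratio)
[H2O2] = 7.333 × 10^-4 / 0.02555 = 0.02870 mol/L

0.02870 mol/L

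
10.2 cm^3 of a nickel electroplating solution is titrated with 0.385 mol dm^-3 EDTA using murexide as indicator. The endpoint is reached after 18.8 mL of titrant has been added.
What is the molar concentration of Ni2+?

0.710 mol/L

Ni^2+ + EDTA^4- → [Ni(EDTA)]^2-
n(EDTA) = 0.0188 L × 0.385 mol/L = 7.24 × 10^-3 mol
n(Ni2+) = 7.24 × 10^-3 mol (1:1 mole ratio)
[Ni2+] = 7.24 × 10^-3 mol / 0.0102 L = 0.710 mol/L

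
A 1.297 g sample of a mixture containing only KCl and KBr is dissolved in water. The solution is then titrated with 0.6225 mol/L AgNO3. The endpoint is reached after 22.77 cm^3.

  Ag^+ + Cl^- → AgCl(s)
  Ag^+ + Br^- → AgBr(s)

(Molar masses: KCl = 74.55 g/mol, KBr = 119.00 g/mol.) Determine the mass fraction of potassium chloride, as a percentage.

n(AgNO3) = 0.02277 × 0.6225 = 0.01417 mol
Let x = n(KCl), y = n(KBr).
Titrant: 1x + 1y = 0.01417;  mass: 74.55x + 119.00y = 1.297
Solving, x = 8.768 × 10^-3 mol, y = 5.406 × 10^-3 mol
mass of KCl = 8.768 × 10^-3 × 74.55 = 0.6537 g
% KCl = 0.6537 / 1.297 × 100 = 50.40 %

50.40 %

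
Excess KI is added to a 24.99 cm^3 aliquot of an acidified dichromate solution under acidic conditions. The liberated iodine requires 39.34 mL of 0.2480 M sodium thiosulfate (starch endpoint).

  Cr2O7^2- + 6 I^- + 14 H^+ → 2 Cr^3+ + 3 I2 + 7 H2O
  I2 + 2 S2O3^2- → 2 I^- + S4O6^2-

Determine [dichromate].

n(S2O3^2-) = 0.03934 × 0.2480 = 9.756 × 10^-3 mol
n(I2) = n(S2O3^2-)/2 = 4.878 × 10^-3 mol
From the 1:3 ratio, n(Cr2O7^2-) in the aliquot = 1/3 × 4.878 × 10^-3 = 1.626 × 10^-3 mol
[Cr2O7^2-] = 1.626 × 10^-3 / 0.02499 = 0.06507 mol/L

0.06507 M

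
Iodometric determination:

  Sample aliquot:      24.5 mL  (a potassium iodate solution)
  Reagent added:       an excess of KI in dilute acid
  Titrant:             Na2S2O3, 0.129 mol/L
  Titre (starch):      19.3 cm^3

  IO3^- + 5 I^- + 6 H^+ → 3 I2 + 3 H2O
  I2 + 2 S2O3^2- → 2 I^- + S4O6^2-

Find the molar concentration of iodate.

0.0169 mol/L

n(S2O3^2-) = 0.0193 × 0.129 = 2.49 × 10^-3 mol
n(I2) = n(S2O3^2-)/2 = 1.24 × 10^-3 mol
From the 1:3 ratio, n(IO3^-) in the aliquot = 1/3 × 1.24 × 10^-3 = 4.15 × 10^-4 mol
[IO3^-] = 4.15 × 10^-4 / 0.0245 = 0.0169 mol/L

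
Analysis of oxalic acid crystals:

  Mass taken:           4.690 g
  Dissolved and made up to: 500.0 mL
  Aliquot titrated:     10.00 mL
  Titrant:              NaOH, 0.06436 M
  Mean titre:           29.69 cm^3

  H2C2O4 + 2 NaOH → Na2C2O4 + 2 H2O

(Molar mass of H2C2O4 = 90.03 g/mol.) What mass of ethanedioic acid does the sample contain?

4.301 g

n(NaOH) per titration = 0.02969 × 0.06436 = 1.911 × 10^-3 mol
From the 1:2 ratio, n(H2C2O4) in each aliquot = 1/2 × 1.911 × 10^-3 = 9.554 × 10^-4 mol
n(H2C2O4) in the whole flask = 9.554 × 10^-4 × 500.0/10.00 = 0.04777 mol
mass of H2C2O4 = 0.04777 × 90.03 = 4.301 g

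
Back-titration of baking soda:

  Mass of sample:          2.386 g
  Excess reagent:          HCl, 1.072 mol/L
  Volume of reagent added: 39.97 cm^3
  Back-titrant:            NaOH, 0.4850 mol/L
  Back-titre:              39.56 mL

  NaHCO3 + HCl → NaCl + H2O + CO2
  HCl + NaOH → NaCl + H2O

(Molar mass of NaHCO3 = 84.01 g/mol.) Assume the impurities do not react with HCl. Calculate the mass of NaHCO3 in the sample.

1.988 g

n(HCl) added = 0.03997 × 1.072 = 0.04285 mol
n(NaOH) used in back-titration = 0.03956 × 0.4850 = 0.01919 mol
n(HCl) left over = 0.01919 mol (1:1 ratio)
n(HCl) consumed by analyte = 0.04285 − 0.01919 = 0.02366 mol
n(NaHCO3) = 0.02366 mol (1:1 ratio)
mass of NaHCO3 = 0.02366 × 84.01 = 1.988 g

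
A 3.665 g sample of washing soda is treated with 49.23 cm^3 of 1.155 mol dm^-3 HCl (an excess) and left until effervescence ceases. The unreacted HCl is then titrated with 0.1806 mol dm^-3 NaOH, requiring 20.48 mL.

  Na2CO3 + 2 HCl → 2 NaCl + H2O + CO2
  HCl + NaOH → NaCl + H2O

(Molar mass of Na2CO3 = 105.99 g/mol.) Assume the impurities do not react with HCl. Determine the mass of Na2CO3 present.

2.817 g

n(HCl) added = 0.04923 × 1.155 = 0.05686 mol
n(NaOH) used in back-titration = 0.02048 × 0.1806 = 3.699 × 10^-3 mol
n(HCl) left over = 3.699 × 10^-3 mol (1:1 ratio)
n(HCl) consumed by analyte = 0.05686 − 3.699 × 10^-3 = 0.05316 mol
From the 1:2 ratio, n(Na2CO3) = 1/2 × 0.05316 = 0.02658 mol
mass of Na2CO3 = 0.02658 × 105.99 = 2.817 g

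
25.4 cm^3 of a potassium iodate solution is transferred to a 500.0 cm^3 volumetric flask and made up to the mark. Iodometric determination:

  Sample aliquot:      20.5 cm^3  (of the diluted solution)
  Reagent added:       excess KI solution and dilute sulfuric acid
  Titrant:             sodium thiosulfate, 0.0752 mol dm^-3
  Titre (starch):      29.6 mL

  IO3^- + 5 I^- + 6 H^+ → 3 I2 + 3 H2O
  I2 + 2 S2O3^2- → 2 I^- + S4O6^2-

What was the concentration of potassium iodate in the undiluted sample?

n(S2O3^2-) = 0.0296 × 0.0752 = 2.23 × 10^-3 mol
n(I2) = n(S2O3^2-)/2 = 1.11 × 10^-3 mol
From the 1:3 ratio, n(IO3^-) in the aliquot = 1/3 × 1.11 × 10^-3 = 3.71 × 10^-4 mol
[IO3^-]_dilute = 3.71 × 10^-4 / 0.0205 = 0.0181 mol/L
[IO3^-]_original = 0.0181 × 500.0/25.4 = 0.356 mol/L

0.356 mol/L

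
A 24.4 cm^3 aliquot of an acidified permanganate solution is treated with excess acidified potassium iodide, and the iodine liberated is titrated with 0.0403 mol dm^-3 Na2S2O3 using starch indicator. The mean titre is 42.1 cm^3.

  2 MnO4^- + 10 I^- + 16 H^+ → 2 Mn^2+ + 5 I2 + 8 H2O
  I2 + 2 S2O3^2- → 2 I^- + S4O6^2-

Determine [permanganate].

0.0139 mol/L

n(S2O3^2-) = 0.0421 × 0.0403 = 1.70 × 10^-3 mol
n(I2) = n(S2O3^2-)/2 = 8.48 × 10^-4 mol
From the 2:5 ratio, n(MnO4^-) in the aliquot = 2/5 × 8.48 × 10^-4 = 3.39 × 10^-4 mol
[MnO4^-] = 3.39 × 10^-4 / 0.0244 = 0.0139 mol/L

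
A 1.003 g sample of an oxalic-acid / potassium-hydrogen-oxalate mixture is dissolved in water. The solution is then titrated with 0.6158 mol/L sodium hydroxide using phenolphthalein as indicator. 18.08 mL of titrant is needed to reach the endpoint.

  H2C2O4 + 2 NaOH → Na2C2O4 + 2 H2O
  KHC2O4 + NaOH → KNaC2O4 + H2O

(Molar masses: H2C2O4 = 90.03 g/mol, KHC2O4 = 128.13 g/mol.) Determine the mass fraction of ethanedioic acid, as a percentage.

n(NaOH) = 0.01808 × 0.6158 = 0.01113 mol
Let x = n(H2C2O4), y = n(KHC2O4).
Titrant: 2x + 1y = 0.01113;  mass: 90.03x + 128.13y = 1.003
Solving, x = 2.548 × 10^-3 mol, y = 6.038 × 10^-3 mol
mass of H2C2O4 = 2.548 × 10^-3 × 90.03 = 0.2294 g
% H2C2O4 = 0.2294 / 1.003 × 100 = 22.87 %

22.87 %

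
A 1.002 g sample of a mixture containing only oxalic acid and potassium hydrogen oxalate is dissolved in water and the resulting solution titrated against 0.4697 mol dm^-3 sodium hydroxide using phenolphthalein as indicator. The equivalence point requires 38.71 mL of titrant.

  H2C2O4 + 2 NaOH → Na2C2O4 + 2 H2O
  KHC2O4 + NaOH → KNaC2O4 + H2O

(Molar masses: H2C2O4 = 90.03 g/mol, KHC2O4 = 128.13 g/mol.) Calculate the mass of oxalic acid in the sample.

n(NaOH) = 0.03871 × 0.4697 = 0.01818 mol
Let x = n(H2C2O4), y = n(KHC2O4).
Titrant: 2x + 1y = 0.01818;  mass: 90.03x + 128.13y = 1.002
Solving, x = 7.987 × 10^-3 mol, y = 2.208 × 10^-3 mol
mass of H2C2O4 = 7.987 × 10^-3 × 90.03 = 0.7191 g

0.7191 g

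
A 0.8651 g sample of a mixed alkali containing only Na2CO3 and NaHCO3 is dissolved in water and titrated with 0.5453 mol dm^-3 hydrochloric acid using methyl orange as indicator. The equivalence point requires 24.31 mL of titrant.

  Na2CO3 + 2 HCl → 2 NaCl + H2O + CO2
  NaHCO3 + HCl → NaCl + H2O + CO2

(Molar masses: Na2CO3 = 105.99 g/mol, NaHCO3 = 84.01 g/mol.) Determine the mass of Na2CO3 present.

n(HCl) = 0.02431 × 0.5453 = 0.01326 mol
Let x = n(Na2CO3), y = n(NaHCO3).
Titrant: 2x + 1y = 0.01326;  mass: 105.99x + 84.01y = 0.8651
Solving, x = 4.007 × 10^-3 mol, y = 5.242 × 10^-3 mol
mass of Na2CO3 = 4.007 × 10^-3 × 105.99 = 0.4247 g

0.4247 g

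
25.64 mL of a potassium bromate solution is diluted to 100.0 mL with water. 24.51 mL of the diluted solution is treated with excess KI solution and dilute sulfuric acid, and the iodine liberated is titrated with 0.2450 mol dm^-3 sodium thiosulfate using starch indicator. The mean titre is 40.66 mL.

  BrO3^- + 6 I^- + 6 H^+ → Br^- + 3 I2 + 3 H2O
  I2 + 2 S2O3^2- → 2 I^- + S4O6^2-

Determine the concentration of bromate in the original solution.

n(S2O3^2-) = 0.04066 × 0.2450 = 9.962 × 10^-3 mol
n(I2) = n(S2O3^2-)/2 = 4.981 × 10^-3 mol
From the 1:3 ratio, n(BrO3^-) in the aliquot = 1/3 × 4.981 × 10^-3 = 1.660 × 10^-3 mol
[BrO3^-]_dilute = 1.660 × 10^-3 / 0.02451 = 0.06774 mol/L
[BrO3^-]_original = 0.06774 × 100.0/25.64 = 0.2642 mol/L

0.2642 mol/L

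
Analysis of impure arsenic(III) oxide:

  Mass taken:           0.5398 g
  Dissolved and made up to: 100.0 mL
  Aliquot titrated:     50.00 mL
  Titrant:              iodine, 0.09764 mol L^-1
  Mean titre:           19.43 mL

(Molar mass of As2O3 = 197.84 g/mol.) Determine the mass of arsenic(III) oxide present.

As2O3 + 2 I2 + 2 H2O → As2O5 + 4 HI
n(I2) per titration = 0.01943 × 0.09764 = 1.897 × 10^-3 mol
From the 1:2 ratio, n(As2O3) in each aliquot = 1/2 × 1.897 × 10^-3 = 9.486 × 10^-4 mol
n(As2O3) in the whole flask = 9.486 × 10^-4 × 100.0/50.00 = 1.897 × 10^-3 mol
mass of As2O3 = 1.897 × 10^-3 × 197.84 = 0.3753 g

0.3753 g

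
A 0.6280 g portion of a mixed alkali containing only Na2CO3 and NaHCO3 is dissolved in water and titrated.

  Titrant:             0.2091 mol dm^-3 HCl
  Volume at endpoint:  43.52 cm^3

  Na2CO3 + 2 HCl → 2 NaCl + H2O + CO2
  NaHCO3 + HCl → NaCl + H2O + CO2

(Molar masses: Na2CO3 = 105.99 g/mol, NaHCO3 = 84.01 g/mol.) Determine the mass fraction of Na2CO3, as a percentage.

37.14 %

n(HCl) = 0.04352 × 0.2091 = 9.100 × 10^-3 mol
Let x = n(Na2CO3), y = n(NaHCO3).
Titrant: 2x + 1y = 9.100 × 10^-3;  mass: 105.99x + 84.01y = 0.6280
Solving, x = 2.200 × 10^-3 mol, y = 4.699 × 10^-3 mol
mass of Na2CO3 = 2.200 × 10^-3 × 105.99 = 0.2332 g
% Na2CO3 = 0.2332 / 0.6280 × 100 = 37.14 %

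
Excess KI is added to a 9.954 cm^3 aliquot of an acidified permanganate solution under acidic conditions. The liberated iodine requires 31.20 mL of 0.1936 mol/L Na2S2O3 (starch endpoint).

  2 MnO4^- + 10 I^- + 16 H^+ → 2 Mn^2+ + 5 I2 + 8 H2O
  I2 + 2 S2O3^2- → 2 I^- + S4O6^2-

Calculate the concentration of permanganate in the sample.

0.1214 mol/L

n(S2O3^2-) = 0.03120 × 0.1936 = 6.040 × 10^-3 mol
n(I2) = n(S2O3^2-)/2 = 3.020 × 10^-3 mol
From the 2:5 ratio, n(MnO4^-) in the aliquot = 2/5 × 3.020 × 10^-3 = 1.208 × 10^-3 mol
[MnO4^-] = 1.208 × 10^-3 / 0.009954 = 0.1214 mol/L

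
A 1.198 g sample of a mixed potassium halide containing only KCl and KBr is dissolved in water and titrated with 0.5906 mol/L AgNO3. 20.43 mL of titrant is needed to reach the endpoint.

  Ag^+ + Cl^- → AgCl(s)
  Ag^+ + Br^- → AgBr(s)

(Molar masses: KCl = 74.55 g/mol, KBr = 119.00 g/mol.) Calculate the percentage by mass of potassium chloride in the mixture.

n(AgNO3) = 0.02043 × 0.5906 = 0.01207 mol
Let x = n(KCl), y = n(KBr).
Titrant: 1x + 1y = 0.01207;  mass: 74.55x + 119.00y = 1.198
Solving, x = 5.351 × 10^-3 mol, y = 6.715 × 10^-3 mol
mass of KCl = 5.351 × 10^-3 × 74.55 = 0.3989 g
% KCl = 0.3989 / 1.198 × 100 = 33.30 %

33.30 %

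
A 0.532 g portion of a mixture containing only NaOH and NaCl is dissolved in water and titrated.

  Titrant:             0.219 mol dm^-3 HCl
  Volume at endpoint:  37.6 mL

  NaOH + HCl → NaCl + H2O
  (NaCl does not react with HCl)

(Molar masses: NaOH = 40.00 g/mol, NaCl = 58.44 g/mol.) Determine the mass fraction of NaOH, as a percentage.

61.9 %

n(HCl) = 0.0376 × 0.219 = 8.23 × 10^-3 mol
Let x = n(NaOH), y = n(NaCl).
Titrant: 1x = 8.23 × 10^-3;  mass: 40.00x + 58.44y = 0.532
Solving, x = 8.23 × 10^-3 mol, y = 3.47 × 10^-3 mol
mass of NaOH = 8.23 × 10^-3 × 40.00 = 0.329 g
% NaOH = 0.329 / 0.532 × 100 = 61.9 %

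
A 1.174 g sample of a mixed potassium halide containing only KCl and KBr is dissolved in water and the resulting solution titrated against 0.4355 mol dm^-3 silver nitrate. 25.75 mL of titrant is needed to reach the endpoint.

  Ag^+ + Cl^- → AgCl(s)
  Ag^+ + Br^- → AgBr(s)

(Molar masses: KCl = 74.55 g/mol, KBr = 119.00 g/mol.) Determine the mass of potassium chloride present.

0.2692 g

n(AgNO3) = 0.02575 × 0.4355 = 0.01121 mol
Let x = n(KCl), y = n(KBr).
Titrant: 1x + 1y = 0.01121;  mass: 74.55x + 119.00y = 1.174
Solving, x = 3.610 × 10^-3 mol, y = 7.604 × 10^-3 mol
mass of KCl = 3.610 × 10^-3 × 74.55 = 0.2692 g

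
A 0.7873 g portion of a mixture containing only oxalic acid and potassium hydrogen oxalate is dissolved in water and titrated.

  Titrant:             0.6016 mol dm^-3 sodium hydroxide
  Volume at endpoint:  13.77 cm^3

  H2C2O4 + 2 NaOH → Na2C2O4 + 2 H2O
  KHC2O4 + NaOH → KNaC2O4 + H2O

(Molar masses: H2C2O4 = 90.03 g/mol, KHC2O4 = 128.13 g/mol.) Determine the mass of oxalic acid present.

0.1485 g

n(NaOH) = 0.01377 × 0.6016 = 8.284 × 10^-3 mol
Let x = n(H2C2O4), y = n(KHC2O4).
Titrant: 2x + 1y = 8.284 × 10^-3;  mass: 90.03x + 128.13y = 0.7873
Solving, x = 1.649 × 10^-3 mol, y = 4.986 × 10^-3 mol
mass of H2C2O4 = 1.649 × 10^-3 × 90.03 = 0.1485 g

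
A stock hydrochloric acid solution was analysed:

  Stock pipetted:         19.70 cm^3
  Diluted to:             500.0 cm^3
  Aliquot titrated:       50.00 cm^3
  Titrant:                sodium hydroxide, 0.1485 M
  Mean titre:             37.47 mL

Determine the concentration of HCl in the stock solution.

HCl + NaOH → NaCl + H2O
n(NaOH) = 0.03747 × 0.1485 = 5.564 × 10^-3 mol
n(HCl) in the aliquot = 5.564 × 10^-3 mol (1:1 ratio)
[HCl]_dilute = 5.564 × 10^-3 / 0.05000 = 0.1113 mol/L
Dilution factor = 500.0 / 19.70 = 25.38
[HCl]_stock = 0.1113 × 25.38 = 2.825 mol/L

2.825 M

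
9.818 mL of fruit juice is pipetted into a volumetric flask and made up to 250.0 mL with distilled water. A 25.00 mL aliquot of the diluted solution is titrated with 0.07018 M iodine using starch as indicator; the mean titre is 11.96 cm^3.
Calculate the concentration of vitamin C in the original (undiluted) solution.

0.8549 M

C6H8O6 + I2 → C6H6O6 + 2 HI
n(I2) = 0.01196 × 0.07018 = 8.394 × 10^-4 mol
n(C6H8O6) in the aliquot = 8.394 × 10^-4 mol (1:1 ratio)
[C6H8O6]_dilute = 8.394 × 10^-4 / 0.02500 = 0.03357 mol/L
Dilution factor = 250.0 / 9.818 = 25.46
[C6H8O6]_stock = 0.03357 × 25.46 = 0.8549 mol/L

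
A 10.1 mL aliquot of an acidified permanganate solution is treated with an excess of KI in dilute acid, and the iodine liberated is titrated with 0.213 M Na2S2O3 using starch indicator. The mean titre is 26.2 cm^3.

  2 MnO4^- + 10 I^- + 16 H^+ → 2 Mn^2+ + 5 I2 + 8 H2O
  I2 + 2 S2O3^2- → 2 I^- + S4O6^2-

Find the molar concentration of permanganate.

n(S2O3^2-) = 0.0262 × 0.213 = 5.58 × 10^-3 mol
n(I2) = n(S2O3^2-)/2 = 2.79 × 10^-3 mol
From the 2:5 ratio, n(MnO4^-) in the aliquot = 2/5 × 2.79 × 10^-3 = 1.12 × 10^-3 mol
[MnO4^-] = 1.12 × 10^-3 / 0.0101 = 0.111 mol/L

0.111 M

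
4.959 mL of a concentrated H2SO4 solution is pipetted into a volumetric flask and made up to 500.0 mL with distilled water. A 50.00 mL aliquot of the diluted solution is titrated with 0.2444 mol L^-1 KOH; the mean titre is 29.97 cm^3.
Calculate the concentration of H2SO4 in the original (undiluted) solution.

H2SO4 + 2 KOH → K2SO4 + 2 H2O
n(KOH) = 0.02997 × 0.2444 = 7.325 × 10^-3 mol
From the 1:2 ratio, n(H2SO4) in the aliquot = 1/2 × 7.325 × 10^-3 = 3.662 × 10^-3 mol
[H2SO4]_dilute = 3.662 × 10^-3 / 0.05000 = 0.07325 mol/L
Dilution factor = 500.0 / 4.959 = 100.8
[H2SO4]_stock = 0.07325 × 100.8 = 7.385 mol/L

7.385 mol/L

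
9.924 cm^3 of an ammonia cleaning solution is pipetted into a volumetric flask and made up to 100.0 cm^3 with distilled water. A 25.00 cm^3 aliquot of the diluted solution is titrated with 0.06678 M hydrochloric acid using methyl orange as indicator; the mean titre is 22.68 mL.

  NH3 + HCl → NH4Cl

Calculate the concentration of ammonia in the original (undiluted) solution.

0.6105 M

n(HCl) = 0.02268 × 0.06678 = 1.515 × 10^-3 mol
n(NH3) in the aliquot = 1.515 × 10^-3 mol (1:1 ratio)
[NH3]_dilute = 1.515 × 10^-3 / 0.02500 = 0.06058 mol/L
Dilution factor = 100.0 / 9.924 = 10.08
[NH3]_stock = 0.06058 × 10.08 = 0.6105 mol/L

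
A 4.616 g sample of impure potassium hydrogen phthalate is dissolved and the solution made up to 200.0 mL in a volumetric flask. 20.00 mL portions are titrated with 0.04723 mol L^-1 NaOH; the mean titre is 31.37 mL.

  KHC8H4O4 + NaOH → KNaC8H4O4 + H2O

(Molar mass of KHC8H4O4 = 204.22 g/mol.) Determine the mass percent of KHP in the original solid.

n(NaOH) per titration = 0.03137 × 0.04723 = 1.482 × 10^-3 mol
n(KHC8H4O4) in each aliquot = 1.482 × 10^-3 mol (1:1 ratio)
n(KHC8H4O4) in the whole flask = 1.482 × 10^-3 × 200.0/20.00 = 0.01482 mol
mass of KHC8H4O4 = 0.01482 × 204.22 = 3.026 g
% KHC8H4O4 = 3.026 / 4.616 × 100 = 65.55 %

65.55 %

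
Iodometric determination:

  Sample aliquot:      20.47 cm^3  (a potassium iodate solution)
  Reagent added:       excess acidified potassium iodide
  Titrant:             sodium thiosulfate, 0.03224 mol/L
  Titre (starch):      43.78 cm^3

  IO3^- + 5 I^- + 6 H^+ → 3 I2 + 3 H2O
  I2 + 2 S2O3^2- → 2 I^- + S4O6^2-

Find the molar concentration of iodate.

n(S2O3^2-) = 0.04378 × 0.03224 = 1.411 × 10^-3 mol
n(I2) = n(S2O3^2-)/2 = 7.057 × 10^-4 mol
From the 1:3 ratio, n(IO3^-) in the aliquot = 1/3 × 7.057 × 10^-4 = 2.352 × 10^-4 mol
[IO3^-] = 2.352 × 10^-4 / 0.02047 = 0.01149 mol/L

0.01149 mol/L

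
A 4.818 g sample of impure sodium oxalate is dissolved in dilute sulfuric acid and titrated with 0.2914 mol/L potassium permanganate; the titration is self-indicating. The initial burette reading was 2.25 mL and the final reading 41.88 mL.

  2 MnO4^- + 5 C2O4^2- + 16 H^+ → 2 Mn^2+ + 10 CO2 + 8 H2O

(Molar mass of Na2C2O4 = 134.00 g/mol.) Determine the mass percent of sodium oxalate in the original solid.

80.30 %

n(KMnO4) = 0.03963 L × 0.2914 mol/L = 0.01155 mol
From the 5:2 ratio, n(Na2C2O4) = 5/2 × 0.01155 = 0.02887 mol
mass of Na2C2O4 = 0.02887 × 134.00 g/mol = 3.869 g
% Na2C2O4 = 3.869 / 4.818 × 100 = 80.30 %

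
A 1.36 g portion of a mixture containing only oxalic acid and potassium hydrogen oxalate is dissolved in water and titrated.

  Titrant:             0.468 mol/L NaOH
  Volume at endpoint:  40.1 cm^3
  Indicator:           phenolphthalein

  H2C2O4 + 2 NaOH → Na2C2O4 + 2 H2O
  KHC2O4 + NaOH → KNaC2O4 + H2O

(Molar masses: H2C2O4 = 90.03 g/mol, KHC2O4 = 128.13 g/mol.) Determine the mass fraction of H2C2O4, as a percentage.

n(NaOH) = 0.0401 × 0.468 = 0.0188 mol
Let x = n(H2C2O4), y = n(KHC2O4).
Titrant: 2x + 1y = 0.0188;  mass: 90.03x + 128.13y = 1.36
Solving, x = 6.28 × 10^-3 mol, y = 6.20 × 10^-3 mol
mass of H2C2O4 = 6.28 × 10^-3 × 90.03 = 0.566 g
% H2C2O4 = 0.566 / 1.36 × 100 = 41.6 %

41.6 %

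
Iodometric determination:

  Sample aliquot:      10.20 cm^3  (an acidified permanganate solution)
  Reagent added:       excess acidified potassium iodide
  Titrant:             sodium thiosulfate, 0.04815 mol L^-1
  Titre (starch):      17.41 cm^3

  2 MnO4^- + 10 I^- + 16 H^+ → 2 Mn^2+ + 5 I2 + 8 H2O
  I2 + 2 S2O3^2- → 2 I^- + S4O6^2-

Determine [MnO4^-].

n(S2O3^2-) = 0.01741 × 0.04815 = 8.383 × 10^-4 mol
n(I2) = n(S2O3^2-)/2 = 4.191 × 10^-4 mol
From the 2:5 ratio, n(MnO4^-) in the aliquot = 2/5 × 4.191 × 10^-4 = 1.677 × 10^-4 mol
[MnO4^-] = 1.677 × 10^-4 / 0.01020 = 0.01644 mol/L

0.01644 mol/L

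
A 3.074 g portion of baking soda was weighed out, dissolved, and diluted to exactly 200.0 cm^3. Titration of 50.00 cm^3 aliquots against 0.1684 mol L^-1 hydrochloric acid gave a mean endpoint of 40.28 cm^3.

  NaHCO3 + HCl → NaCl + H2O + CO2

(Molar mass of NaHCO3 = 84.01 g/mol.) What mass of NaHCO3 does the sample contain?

2.279 g

n(HCl) per titration = 0.04028 × 0.1684 = 6.783 × 10^-3 mol
n(NaHCO3) in each aliquot = 6.783 × 10^-3 mol (1:1 ratio)
n(NaHCO3) in the whole flask = 6.783 × 10^-3 × 200.0/50.00 = 0.02713 mol
mass of NaHCO3 = 0.02713 × 84.01 = 2.279 g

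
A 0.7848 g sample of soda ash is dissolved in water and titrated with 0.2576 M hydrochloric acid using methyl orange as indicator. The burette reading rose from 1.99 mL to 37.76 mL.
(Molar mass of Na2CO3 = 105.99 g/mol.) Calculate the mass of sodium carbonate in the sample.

Na2CO3 + 2 HCl → 2 NaCl + H2O + CO2
n(HCl) = 0.03577 L × 0.2576 mol/L = 9.214 × 10^-3 mol
From the 1:2 ratio, n(Na2CO3) = 1/2 × 9.214 × 10^-3 = 4.607 × 10^-3 mol
mass of Na2CO3 = 4.607 × 10^-3 × 105.99 g/mol = 0.4883 g

0.4883 g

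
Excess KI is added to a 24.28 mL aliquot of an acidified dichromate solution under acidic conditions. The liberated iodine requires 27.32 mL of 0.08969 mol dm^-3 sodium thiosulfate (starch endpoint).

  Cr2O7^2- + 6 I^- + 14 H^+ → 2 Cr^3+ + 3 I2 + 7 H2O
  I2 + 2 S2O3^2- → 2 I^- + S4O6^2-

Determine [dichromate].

0.01682 mol/L

n(S2O3^2-) = 0.02732 × 0.08969 = 2.450 × 10^-3 mol
n(I2) = n(S2O3^2-)/2 = 1.225 × 10^-3 mol
From the 1:3 ratio, n(Cr2O7^2-) in the aliquot = 1/3 × 1.225 × 10^-3 = 4.084 × 10^-4 mol
[Cr2O7^2-] = 4.084 × 10^-4 / 0.02428 = 0.01682 mol/L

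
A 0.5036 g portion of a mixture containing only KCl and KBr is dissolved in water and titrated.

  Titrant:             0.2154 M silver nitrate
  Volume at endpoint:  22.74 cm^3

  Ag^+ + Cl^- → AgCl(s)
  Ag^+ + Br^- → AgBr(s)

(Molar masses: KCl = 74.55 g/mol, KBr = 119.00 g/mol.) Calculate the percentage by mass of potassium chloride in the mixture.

n(AgNO3) = 0.02274 × 0.2154 = 4.898 × 10^-3 mol
Let x = n(KCl), y = n(KBr).
Titrant: 1x + 1y = 4.898 × 10^-3;  mass: 74.55x + 119.00y = 0.5036
Solving, x = 1.784 × 10^-3 mol, y = 3.114 × 10^-3 mol
mass of KCl = 1.784 × 10^-3 × 74.55 = 0.1330 g
% KCl = 0.1330 / 0.5036 × 100 = 26.40 %

26.40 %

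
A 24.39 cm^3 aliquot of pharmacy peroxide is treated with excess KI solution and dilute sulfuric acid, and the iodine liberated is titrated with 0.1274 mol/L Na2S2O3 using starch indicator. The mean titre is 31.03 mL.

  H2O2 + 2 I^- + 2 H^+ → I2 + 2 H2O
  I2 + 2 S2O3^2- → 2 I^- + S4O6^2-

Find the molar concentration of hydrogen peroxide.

n(S2O3^2-) = 0.03103 × 0.1274 = 3.953 × 10^-3 mol
n(I2) = n(S2O3^2-)/2 = 1.977 × 10^-3 mol
n(H2O2) in the aliquot = 1.977 × 10^-3 mol (1:1 ratio)
[H2O2] = 1.977 × 10^-3 / 0.02439 = 0.08104 mol/L

0.08104 mol/L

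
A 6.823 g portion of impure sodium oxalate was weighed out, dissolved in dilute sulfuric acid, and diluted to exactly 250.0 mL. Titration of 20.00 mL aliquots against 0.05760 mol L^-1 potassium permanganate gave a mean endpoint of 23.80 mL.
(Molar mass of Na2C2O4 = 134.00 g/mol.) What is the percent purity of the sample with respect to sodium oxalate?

2 MnO4^- + 5 C2O4^2- + 16 H^+ → 2 Mn^2+ + 10 CO2 + 8 H2O
n(KMnO4) per titration = 0.02380 × 0.05760 = 1.371 × 10^-3 mol
From the 5:2 ratio, n(Na2C2O4) in each aliquot = 5/2 × 1.371 × 10^-3 = 3.427 × 10^-3 mol
n(Na2C2O4) in the whole flask = 3.427 × 10^-3 × 250.0/20.00 = 0.04284 mol
mass of Na2C2O4 = 0.04284 × 134.00 = 5.741 g
% Na2C2O4 = 5.741 / 6.823 × 100 = 84.14 %

84.14 %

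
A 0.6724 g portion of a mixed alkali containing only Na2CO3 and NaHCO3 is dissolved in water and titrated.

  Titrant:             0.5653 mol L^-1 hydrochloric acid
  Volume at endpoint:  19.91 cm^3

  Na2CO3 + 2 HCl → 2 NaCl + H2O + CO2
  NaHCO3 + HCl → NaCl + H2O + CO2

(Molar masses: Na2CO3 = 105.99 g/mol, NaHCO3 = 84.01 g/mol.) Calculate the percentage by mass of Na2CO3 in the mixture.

n(HCl) = 0.01991 × 0.5653 = 0.01126 mol
Let x = n(Na2CO3), y = n(NaHCO3).
Titrant: 2x + 1y = 0.01126;  mass: 105.99x + 84.01y = 0.6724
Solving, x = 4.403 × 10^-3 mol, y = 2.448 × 10^-3 mol
mass of Na2CO3 = 4.403 × 10^-3 × 105.99 = 0.4667 g
% Na2CO3 = 0.4667 / 0.6724 × 100 = 69.41 %

69.41 %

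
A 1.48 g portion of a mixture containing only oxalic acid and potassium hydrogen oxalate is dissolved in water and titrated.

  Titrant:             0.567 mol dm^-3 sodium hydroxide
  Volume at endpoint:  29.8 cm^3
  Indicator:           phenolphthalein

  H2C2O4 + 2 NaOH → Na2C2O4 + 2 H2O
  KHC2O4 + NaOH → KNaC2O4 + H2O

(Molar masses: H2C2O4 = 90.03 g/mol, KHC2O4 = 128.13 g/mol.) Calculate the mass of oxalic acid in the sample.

n(NaOH) = 0.0298 × 0.567 = 0.0169 mol
Let x = n(H2C2O4), y = n(KHC2O4).
Titrant: 2x + 1y = 0.0169;  mass: 90.03x + 128.13y = 1.48
Solving, x = 4.12 × 10^-3 mol, y = 8.66 × 10^-3 mol
mass of H2C2O4 = 4.12 × 10^-3 × 90.03 = 0.371 g

0.371 g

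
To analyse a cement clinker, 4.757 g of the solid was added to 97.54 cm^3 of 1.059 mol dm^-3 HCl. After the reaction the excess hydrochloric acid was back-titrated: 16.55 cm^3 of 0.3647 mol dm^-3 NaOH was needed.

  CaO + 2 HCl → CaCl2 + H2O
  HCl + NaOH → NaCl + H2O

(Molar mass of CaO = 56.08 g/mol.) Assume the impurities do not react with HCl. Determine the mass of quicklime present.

n(HCl) added = 0.09754 × 1.059 = 0.1033 mol
n(NaOH) used in back-titration = 0.01655 × 0.3647 = 6.036 × 10^-3 mol
n(HCl) left over = 6.036 × 10^-3 mol (1:1 ratio)
n(HCl) consumed by analyte = 0.1033 − 6.036 × 10^-3 = 0.09726 mol
From the 1:2 ratio, n(CaO) = 1/2 × 0.09726 = 0.04863 mol
mass of CaO = 0.04863 × 56.08 = 2.727 g

2.727 g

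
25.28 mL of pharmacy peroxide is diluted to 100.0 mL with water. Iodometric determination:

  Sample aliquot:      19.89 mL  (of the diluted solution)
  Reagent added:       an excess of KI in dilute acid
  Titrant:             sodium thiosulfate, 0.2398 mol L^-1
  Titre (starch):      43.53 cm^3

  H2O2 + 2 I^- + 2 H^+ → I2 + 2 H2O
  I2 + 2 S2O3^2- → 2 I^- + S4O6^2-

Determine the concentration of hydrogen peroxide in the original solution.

1.038 mol/L

n(S2O3^2-) = 0.04353 × 0.2398 = 0.01044 mol
n(I2) = n(S2O3^2-)/2 = 5.219 × 10^-3 mol
n(H2O2) in the aliquot = 5.219 × 10^-3 mol (1:1 ratio)
[H2O2]_dilute = 5.219 × 10^-3 / 0.01989 = 0.2624 mol/L
[H2O2]_original = 0.2624 × 100.0/25.28 = 1.038 mol/L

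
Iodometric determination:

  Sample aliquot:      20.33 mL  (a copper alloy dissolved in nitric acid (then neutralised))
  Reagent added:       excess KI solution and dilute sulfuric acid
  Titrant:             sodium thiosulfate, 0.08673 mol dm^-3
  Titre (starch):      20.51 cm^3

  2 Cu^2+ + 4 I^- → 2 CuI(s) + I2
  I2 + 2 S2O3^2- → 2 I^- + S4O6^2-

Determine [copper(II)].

n(S2O3^2-) = 0.02051 × 0.08673 = 1.779 × 10^-3 mol
n(I2) = n(S2O3^2-)/2 = 8.894 × 10^-4 mol
From the 2:1 ratio, n(Cu2+) in the aliquot = 2/1 × 8.894 × 10^-4 = 1.779 × 10^-3 mol
[Cu2+] = 1.779 × 10^-3 / 0.02033 = 0.08750 mol/L

0.08750 mol/L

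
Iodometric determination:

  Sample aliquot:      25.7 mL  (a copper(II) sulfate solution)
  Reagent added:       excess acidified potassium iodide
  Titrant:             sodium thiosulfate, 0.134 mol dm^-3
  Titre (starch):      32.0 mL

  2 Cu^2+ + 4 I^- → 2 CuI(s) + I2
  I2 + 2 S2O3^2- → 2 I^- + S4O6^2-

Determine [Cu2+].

n(S2O3^2-) = 0.0320 × 0.134 = 4.29 × 10^-3 mol
n(I2) = n(S2O3^2-)/2 = 2.14 × 10^-3 mol
From the 2:1 ratio, n(Cu2+) in the aliquot = 2/1 × 2.14 × 10^-3 = 4.29 × 10^-3 mol
[Cu2+] = 4.29 × 10^-3 / 0.0257 = 0.167 mol/L

0.167 mol/L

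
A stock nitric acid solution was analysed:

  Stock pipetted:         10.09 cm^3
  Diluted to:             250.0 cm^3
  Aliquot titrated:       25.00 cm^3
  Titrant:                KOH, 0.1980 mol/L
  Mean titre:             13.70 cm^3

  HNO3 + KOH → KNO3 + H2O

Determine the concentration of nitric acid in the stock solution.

2.688 mol/L

n(KOH) = 0.01370 × 0.1980 = 2.713 × 10^-3 mol
n(HNO3) in the aliquot = 2.713 × 10^-3 mol (1:1 ratio)
[HNO3]_dilute = 2.713 × 10^-3 / 0.02500 = 0.1085 mol/L
Dilution factor = 250.0 / 10.09 = 24.78
[HNO3]_stock = 0.1085 × 24.78 = 2.688 mol/L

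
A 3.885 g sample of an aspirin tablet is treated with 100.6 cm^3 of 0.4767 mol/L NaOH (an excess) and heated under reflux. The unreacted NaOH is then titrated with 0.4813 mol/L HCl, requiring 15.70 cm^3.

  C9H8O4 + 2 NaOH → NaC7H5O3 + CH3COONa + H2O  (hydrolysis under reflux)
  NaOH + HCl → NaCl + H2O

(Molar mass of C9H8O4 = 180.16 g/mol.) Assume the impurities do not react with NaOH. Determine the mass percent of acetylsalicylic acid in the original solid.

93.67 %

n(NaOH) added = 0.1006 × 0.4767 = 0.04796 mol
n(HCl) used in back-titration = 0.01570 × 0.4813 = 7.556 × 10^-3 mol
n(NaOH) left over = 7.556 × 10^-3 mol (1:1 ratio)
n(NaOH) consumed by analyte = 0.04796 − 7.556 × 10^-3 = 0.04040 mol
From the 1:2 ratio, n(C9H8O4) = 1/2 × 0.04040 = 0.02020 mol
mass of C9H8O4 = 0.02020 × 180.16 = 3.639 g
% C9H8O4 = 3.639 / 3.885 × 100 = 93.67 %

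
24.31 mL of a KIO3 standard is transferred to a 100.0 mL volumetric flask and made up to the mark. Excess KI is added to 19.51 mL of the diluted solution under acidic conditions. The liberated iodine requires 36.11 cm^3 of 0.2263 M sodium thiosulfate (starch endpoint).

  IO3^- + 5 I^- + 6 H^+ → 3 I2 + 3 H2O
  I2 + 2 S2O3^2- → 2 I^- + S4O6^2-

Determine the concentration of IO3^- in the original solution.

0.2872 M

n(S2O3^2-) = 0.03611 × 0.2263 = 8.172 × 10^-3 mol
n(I2) = n(S2O3^2-)/2 = 4.086 × 10^-3 mol
From the 1:3 ratio, n(IO3^-) in the aliquot = 1/3 × 4.086 × 10^-3 = 1.362 × 10^-3 mol
[IO3^-]_dilute = 1.362 × 10^-3 / 0.01951 = 0.06981 mol/L
[IO3^-]_original = 0.06981 × 100.0/24.31 = 0.2872 mol/L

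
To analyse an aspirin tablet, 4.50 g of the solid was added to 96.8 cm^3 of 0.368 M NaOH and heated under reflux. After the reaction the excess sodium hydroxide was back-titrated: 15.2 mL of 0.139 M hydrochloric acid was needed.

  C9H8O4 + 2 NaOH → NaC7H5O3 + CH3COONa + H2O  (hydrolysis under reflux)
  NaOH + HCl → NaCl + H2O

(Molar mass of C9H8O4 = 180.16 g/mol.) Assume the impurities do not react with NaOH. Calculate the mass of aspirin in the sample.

n(NaOH) added = 0.0968 × 0.368 = 0.0356 mol
n(HCl) used in back-titration = 0.0152 × 0.139 = 2.11 × 10^-3 mol
n(NaOH) left over = 2.11 × 10^-3 mol (1:1 ratio)
n(NaOH) consumed by analyte = 0.0356 − 2.11 × 10^-3 = 0.0335 mol
From the 1:2 ratio, n(C9H8O4) = 1/2 × 0.0335 = 0.0168 mol
mass of C9H8O4 = 0.0168 × 180.16 = 3.02 g

3.02 g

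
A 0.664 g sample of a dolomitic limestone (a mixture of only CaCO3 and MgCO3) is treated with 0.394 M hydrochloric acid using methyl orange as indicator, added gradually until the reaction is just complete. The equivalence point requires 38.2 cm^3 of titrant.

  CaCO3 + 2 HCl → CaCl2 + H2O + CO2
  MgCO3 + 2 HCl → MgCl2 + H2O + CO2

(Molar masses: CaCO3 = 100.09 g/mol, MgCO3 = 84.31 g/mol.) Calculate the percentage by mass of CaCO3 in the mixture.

n(HCl) = 0.0382 × 0.394 = 0.0151 mol
Let x = n(CaCO3), y = n(MgCO3).
Titrant: 2x + 2y = 0.0151;  mass: 100.09x + 84.31y = 0.664
Solving, x = 1.87 × 10^-3 mol, y = 5.65 × 10^-3 mol
mass of CaCO3 = 1.87 × 10^-3 × 100.09 = 0.187 g
% CaCO3 = 0.187 / 0.664 × 100 = 28.2 %

28.2 %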